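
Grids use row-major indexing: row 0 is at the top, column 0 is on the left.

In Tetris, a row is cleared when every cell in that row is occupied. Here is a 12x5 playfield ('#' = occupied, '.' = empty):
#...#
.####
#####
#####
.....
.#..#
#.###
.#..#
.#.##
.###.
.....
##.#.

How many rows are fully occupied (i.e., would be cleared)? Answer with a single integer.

Check each row:
  row 0: 3 empty cells -> not full
  row 1: 1 empty cell -> not full
  row 2: 0 empty cells -> FULL (clear)
  row 3: 0 empty cells -> FULL (clear)
  row 4: 5 empty cells -> not full
  row 5: 3 empty cells -> not full
  row 6: 1 empty cell -> not full
  row 7: 3 empty cells -> not full
  row 8: 2 empty cells -> not full
  row 9: 2 empty cells -> not full
  row 10: 5 empty cells -> not full
  row 11: 2 empty cells -> not full
Total rows cleared: 2

Answer: 2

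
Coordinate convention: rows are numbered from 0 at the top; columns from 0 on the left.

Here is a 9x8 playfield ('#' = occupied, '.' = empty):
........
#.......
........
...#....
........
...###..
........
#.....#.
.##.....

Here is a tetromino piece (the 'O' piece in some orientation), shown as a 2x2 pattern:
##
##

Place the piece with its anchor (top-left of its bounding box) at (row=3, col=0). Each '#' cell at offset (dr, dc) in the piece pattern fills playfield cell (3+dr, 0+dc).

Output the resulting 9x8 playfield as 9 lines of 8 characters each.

Fill (3+0,0+0) = (3,0)
Fill (3+0,0+1) = (3,1)
Fill (3+1,0+0) = (4,0)
Fill (3+1,0+1) = (4,1)

Answer: ........
#.......
........
##.#....
##......
...###..
........
#.....#.
.##.....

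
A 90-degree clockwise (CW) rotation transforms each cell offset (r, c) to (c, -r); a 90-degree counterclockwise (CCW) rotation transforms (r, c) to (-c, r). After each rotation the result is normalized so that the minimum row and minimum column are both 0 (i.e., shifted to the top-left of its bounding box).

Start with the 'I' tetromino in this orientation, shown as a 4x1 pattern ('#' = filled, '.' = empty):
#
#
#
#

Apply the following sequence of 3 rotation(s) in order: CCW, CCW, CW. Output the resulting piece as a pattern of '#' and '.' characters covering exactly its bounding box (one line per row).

Answer: ####

Derivation:
Start:
#
#
#
#
After rotation 1 (CCW):
####
After rotation 2 (CCW):
#
#
#
#
After rotation 3 (CW):
####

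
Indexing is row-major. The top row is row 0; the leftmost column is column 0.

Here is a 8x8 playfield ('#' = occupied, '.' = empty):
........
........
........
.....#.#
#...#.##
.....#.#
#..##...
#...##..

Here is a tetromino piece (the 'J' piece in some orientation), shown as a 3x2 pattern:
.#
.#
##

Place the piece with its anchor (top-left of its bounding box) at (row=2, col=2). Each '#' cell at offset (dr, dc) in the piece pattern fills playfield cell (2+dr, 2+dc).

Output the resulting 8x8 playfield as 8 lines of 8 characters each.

Fill (2+0,2+1) = (2,3)
Fill (2+1,2+1) = (3,3)
Fill (2+2,2+0) = (4,2)
Fill (2+2,2+1) = (4,3)

Answer: ........
........
...#....
...#.#.#
#.###.##
.....#.#
#..##...
#...##..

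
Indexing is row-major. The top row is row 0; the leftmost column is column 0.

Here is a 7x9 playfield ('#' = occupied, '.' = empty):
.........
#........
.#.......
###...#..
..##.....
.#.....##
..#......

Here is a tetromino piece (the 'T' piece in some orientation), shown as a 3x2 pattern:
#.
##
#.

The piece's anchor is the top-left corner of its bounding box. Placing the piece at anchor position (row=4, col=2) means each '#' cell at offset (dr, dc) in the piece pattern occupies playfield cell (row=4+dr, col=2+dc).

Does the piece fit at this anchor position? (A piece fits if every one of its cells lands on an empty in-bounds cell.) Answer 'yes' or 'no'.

Check each piece cell at anchor (4, 2):
  offset (0,0) -> (4,2): occupied ('#') -> FAIL
  offset (1,0) -> (5,2): empty -> OK
  offset (1,1) -> (5,3): empty -> OK
  offset (2,0) -> (6,2): occupied ('#') -> FAIL
All cells valid: no

Answer: no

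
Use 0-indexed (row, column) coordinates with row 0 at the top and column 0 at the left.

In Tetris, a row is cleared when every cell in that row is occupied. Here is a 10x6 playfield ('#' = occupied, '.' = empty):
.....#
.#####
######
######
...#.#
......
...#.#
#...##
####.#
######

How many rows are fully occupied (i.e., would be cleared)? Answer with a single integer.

Check each row:
  row 0: 5 empty cells -> not full
  row 1: 1 empty cell -> not full
  row 2: 0 empty cells -> FULL (clear)
  row 3: 0 empty cells -> FULL (clear)
  row 4: 4 empty cells -> not full
  row 5: 6 empty cells -> not full
  row 6: 4 empty cells -> not full
  row 7: 3 empty cells -> not full
  row 8: 1 empty cell -> not full
  row 9: 0 empty cells -> FULL (clear)
Total rows cleared: 3

Answer: 3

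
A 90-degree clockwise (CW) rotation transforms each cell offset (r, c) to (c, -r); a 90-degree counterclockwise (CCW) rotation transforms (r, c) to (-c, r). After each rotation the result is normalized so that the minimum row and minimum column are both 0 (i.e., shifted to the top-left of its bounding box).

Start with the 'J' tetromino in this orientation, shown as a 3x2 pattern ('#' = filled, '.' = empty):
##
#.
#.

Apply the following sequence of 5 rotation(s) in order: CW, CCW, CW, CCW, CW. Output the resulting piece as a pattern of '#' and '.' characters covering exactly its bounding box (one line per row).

Start:
##
#.
#.
After rotation 1 (CW):
###
..#
After rotation 2 (CCW):
##
#.
#.
After rotation 3 (CW):
###
..#
After rotation 4 (CCW):
##
#.
#.
After rotation 5 (CW):
###
..#

Answer: ###
..#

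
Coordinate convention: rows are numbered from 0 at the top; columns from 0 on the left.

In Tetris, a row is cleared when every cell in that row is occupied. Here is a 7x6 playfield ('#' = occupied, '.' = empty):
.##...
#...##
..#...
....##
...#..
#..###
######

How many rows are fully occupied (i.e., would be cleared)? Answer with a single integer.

Answer: 1

Derivation:
Check each row:
  row 0: 4 empty cells -> not full
  row 1: 3 empty cells -> not full
  row 2: 5 empty cells -> not full
  row 3: 4 empty cells -> not full
  row 4: 5 empty cells -> not full
  row 5: 2 empty cells -> not full
  row 6: 0 empty cells -> FULL (clear)
Total rows cleared: 1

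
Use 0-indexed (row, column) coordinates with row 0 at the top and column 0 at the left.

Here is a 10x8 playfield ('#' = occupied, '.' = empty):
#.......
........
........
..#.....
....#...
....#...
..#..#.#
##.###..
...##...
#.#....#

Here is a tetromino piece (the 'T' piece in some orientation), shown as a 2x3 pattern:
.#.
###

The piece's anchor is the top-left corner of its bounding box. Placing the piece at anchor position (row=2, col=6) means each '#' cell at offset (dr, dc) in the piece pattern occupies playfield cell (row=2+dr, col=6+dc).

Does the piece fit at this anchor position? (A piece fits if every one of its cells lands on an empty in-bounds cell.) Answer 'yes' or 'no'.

Check each piece cell at anchor (2, 6):
  offset (0,1) -> (2,7): empty -> OK
  offset (1,0) -> (3,6): empty -> OK
  offset (1,1) -> (3,7): empty -> OK
  offset (1,2) -> (3,8): out of bounds -> FAIL
All cells valid: no

Answer: no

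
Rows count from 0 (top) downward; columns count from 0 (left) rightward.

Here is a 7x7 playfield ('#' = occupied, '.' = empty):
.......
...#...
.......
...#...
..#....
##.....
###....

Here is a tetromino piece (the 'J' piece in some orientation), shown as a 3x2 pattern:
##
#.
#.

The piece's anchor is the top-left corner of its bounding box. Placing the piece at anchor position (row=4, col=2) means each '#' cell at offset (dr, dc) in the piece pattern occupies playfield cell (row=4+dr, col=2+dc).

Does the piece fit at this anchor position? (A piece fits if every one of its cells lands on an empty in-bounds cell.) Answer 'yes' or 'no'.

Answer: no

Derivation:
Check each piece cell at anchor (4, 2):
  offset (0,0) -> (4,2): occupied ('#') -> FAIL
  offset (0,1) -> (4,3): empty -> OK
  offset (1,0) -> (5,2): empty -> OK
  offset (2,0) -> (6,2): occupied ('#') -> FAIL
All cells valid: no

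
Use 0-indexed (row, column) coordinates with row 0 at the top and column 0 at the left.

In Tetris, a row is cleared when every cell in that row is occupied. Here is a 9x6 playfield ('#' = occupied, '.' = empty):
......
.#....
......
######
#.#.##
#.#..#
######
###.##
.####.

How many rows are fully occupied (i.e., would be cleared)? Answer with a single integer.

Answer: 2

Derivation:
Check each row:
  row 0: 6 empty cells -> not full
  row 1: 5 empty cells -> not full
  row 2: 6 empty cells -> not full
  row 3: 0 empty cells -> FULL (clear)
  row 4: 2 empty cells -> not full
  row 5: 3 empty cells -> not full
  row 6: 0 empty cells -> FULL (clear)
  row 7: 1 empty cell -> not full
  row 8: 2 empty cells -> not full
Total rows cleared: 2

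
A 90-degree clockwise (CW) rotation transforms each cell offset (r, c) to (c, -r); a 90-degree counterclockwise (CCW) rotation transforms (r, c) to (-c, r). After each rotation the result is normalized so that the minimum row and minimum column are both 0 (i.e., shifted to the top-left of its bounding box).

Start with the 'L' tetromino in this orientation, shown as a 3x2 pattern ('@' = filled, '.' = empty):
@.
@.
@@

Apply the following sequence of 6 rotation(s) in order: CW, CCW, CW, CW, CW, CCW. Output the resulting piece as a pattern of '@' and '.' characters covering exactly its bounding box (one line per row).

Answer: @@
.@
.@

Derivation:
Start:
@.
@.
@@
After rotation 1 (CW):
@@@
@..
After rotation 2 (CCW):
@.
@.
@@
After rotation 3 (CW):
@@@
@..
After rotation 4 (CW):
@@
.@
.@
After rotation 5 (CW):
..@
@@@
After rotation 6 (CCW):
@@
.@
.@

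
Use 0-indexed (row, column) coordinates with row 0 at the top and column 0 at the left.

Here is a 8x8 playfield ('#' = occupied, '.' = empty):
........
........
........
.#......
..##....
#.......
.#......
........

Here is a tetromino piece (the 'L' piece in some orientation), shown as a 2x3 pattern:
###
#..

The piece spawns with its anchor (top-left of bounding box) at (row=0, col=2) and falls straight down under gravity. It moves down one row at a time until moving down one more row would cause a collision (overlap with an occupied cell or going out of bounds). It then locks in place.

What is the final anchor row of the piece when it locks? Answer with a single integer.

Spawn at (row=0, col=2). Try each row:
  row 0: fits
  row 1: fits
  row 2: fits
  row 3: blocked -> lock at row 2

Answer: 2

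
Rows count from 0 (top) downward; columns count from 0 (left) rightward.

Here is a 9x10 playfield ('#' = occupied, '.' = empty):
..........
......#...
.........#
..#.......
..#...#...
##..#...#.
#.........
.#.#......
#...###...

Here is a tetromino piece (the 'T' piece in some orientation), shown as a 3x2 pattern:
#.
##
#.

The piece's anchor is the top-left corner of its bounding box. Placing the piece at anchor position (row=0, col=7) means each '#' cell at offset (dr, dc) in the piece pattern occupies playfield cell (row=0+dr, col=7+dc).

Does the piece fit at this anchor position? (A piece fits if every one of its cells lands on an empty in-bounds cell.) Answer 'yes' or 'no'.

Answer: yes

Derivation:
Check each piece cell at anchor (0, 7):
  offset (0,0) -> (0,7): empty -> OK
  offset (1,0) -> (1,7): empty -> OK
  offset (1,1) -> (1,8): empty -> OK
  offset (2,0) -> (2,7): empty -> OK
All cells valid: yes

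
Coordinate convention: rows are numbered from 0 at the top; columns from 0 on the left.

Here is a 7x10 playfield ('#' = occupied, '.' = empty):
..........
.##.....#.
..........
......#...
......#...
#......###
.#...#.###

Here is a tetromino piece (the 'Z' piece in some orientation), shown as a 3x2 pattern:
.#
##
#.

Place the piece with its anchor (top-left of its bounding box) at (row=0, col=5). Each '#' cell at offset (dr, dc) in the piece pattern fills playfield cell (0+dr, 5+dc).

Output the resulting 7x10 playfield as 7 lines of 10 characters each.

Answer: ......#...
.##..##.#.
.....#....
......#...
......#...
#......###
.#...#.###

Derivation:
Fill (0+0,5+1) = (0,6)
Fill (0+1,5+0) = (1,5)
Fill (0+1,5+1) = (1,6)
Fill (0+2,5+0) = (2,5)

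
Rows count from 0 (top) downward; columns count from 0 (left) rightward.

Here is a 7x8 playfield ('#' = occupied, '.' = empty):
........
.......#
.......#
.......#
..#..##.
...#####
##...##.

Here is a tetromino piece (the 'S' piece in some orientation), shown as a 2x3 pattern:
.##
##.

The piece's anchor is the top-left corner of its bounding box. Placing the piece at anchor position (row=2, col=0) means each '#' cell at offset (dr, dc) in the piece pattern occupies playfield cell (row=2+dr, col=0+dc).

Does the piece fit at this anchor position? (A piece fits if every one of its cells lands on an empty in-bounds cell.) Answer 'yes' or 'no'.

Check each piece cell at anchor (2, 0):
  offset (0,1) -> (2,1): empty -> OK
  offset (0,2) -> (2,2): empty -> OK
  offset (1,0) -> (3,0): empty -> OK
  offset (1,1) -> (3,1): empty -> OK
All cells valid: yes

Answer: yes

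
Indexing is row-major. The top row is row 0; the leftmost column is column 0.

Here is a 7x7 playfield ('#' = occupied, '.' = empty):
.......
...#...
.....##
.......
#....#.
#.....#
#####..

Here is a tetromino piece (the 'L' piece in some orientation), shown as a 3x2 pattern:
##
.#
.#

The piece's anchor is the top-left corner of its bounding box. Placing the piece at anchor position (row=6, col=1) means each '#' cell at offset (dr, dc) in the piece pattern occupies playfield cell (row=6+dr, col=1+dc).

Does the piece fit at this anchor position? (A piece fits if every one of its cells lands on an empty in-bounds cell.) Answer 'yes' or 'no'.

Check each piece cell at anchor (6, 1):
  offset (0,0) -> (6,1): occupied ('#') -> FAIL
  offset (0,1) -> (6,2): occupied ('#') -> FAIL
  offset (1,1) -> (7,2): out of bounds -> FAIL
  offset (2,1) -> (8,2): out of bounds -> FAIL
All cells valid: no

Answer: no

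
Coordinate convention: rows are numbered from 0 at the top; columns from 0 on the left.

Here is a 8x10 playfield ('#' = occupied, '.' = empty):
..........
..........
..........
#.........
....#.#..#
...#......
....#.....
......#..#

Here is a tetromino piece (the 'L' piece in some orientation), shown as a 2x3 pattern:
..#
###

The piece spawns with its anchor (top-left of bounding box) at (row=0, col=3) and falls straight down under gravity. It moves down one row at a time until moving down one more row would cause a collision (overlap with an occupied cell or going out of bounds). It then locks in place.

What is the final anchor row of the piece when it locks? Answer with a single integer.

Spawn at (row=0, col=3). Try each row:
  row 0: fits
  row 1: fits
  row 2: fits
  row 3: blocked -> lock at row 2

Answer: 2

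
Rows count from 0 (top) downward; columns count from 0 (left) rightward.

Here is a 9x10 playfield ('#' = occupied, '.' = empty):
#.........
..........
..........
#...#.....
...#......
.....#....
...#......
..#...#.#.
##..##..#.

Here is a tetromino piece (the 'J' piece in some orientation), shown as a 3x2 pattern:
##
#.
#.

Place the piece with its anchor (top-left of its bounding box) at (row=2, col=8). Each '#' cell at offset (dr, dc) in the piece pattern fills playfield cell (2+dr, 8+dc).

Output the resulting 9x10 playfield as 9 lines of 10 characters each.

Answer: #.........
..........
........##
#...#...#.
...#....#.
.....#....
...#......
..#...#.#.
##..##..#.

Derivation:
Fill (2+0,8+0) = (2,8)
Fill (2+0,8+1) = (2,9)
Fill (2+1,8+0) = (3,8)
Fill (2+2,8+0) = (4,8)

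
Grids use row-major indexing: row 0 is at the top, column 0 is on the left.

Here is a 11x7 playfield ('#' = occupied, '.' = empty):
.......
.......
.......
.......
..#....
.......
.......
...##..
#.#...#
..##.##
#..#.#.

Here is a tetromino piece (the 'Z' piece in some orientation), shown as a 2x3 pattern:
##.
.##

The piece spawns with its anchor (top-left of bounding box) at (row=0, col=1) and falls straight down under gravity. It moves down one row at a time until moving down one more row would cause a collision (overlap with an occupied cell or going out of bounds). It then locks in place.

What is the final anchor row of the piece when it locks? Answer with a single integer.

Answer: 2

Derivation:
Spawn at (row=0, col=1). Try each row:
  row 0: fits
  row 1: fits
  row 2: fits
  row 3: blocked -> lock at row 2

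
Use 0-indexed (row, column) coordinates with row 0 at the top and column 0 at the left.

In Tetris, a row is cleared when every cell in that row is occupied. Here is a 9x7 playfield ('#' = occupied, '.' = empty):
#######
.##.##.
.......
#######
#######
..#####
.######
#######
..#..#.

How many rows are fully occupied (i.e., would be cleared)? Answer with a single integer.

Answer: 4

Derivation:
Check each row:
  row 0: 0 empty cells -> FULL (clear)
  row 1: 3 empty cells -> not full
  row 2: 7 empty cells -> not full
  row 3: 0 empty cells -> FULL (clear)
  row 4: 0 empty cells -> FULL (clear)
  row 5: 2 empty cells -> not full
  row 6: 1 empty cell -> not full
  row 7: 0 empty cells -> FULL (clear)
  row 8: 5 empty cells -> not full
Total rows cleared: 4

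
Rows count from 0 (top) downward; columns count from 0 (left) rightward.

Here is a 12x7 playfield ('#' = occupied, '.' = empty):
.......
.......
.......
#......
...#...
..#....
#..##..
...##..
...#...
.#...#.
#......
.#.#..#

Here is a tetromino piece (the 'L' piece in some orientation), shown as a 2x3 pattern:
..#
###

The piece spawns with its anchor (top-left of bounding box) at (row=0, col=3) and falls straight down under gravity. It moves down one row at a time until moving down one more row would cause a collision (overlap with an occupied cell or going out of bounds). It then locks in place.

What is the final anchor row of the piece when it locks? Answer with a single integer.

Spawn at (row=0, col=3). Try each row:
  row 0: fits
  row 1: fits
  row 2: fits
  row 3: blocked -> lock at row 2

Answer: 2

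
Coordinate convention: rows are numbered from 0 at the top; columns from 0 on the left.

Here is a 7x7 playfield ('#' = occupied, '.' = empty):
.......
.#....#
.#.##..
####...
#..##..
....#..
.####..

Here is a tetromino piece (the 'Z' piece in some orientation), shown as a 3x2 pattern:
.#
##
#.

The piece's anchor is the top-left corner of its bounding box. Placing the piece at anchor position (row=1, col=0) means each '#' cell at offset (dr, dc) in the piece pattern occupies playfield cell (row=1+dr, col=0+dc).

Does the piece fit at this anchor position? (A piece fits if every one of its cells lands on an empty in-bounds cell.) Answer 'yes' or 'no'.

Check each piece cell at anchor (1, 0):
  offset (0,1) -> (1,1): occupied ('#') -> FAIL
  offset (1,0) -> (2,0): empty -> OK
  offset (1,1) -> (2,1): occupied ('#') -> FAIL
  offset (2,0) -> (3,0): occupied ('#') -> FAIL
All cells valid: no

Answer: no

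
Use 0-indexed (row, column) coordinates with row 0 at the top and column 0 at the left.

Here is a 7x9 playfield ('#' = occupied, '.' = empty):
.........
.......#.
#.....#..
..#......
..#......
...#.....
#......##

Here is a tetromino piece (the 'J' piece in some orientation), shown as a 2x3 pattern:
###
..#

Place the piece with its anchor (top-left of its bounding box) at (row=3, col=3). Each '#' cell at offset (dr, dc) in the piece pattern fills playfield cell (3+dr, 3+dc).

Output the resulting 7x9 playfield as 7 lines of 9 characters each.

Fill (3+0,3+0) = (3,3)
Fill (3+0,3+1) = (3,4)
Fill (3+0,3+2) = (3,5)
Fill (3+1,3+2) = (4,5)

Answer: .........
.......#.
#.....#..
..####...
..#..#...
...#.....
#......##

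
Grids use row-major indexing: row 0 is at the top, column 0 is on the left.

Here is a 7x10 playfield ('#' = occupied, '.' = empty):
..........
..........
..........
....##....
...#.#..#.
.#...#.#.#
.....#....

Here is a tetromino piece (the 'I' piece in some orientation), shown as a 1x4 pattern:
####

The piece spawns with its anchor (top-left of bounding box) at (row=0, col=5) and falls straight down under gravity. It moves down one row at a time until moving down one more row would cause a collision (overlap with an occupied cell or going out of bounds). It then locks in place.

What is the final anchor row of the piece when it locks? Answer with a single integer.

Spawn at (row=0, col=5). Try each row:
  row 0: fits
  row 1: fits
  row 2: fits
  row 3: blocked -> lock at row 2

Answer: 2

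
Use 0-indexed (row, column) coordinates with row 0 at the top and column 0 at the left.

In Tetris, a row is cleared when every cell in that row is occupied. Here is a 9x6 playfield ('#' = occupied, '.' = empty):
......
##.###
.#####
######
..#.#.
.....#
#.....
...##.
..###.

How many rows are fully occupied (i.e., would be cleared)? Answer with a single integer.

Check each row:
  row 0: 6 empty cells -> not full
  row 1: 1 empty cell -> not full
  row 2: 1 empty cell -> not full
  row 3: 0 empty cells -> FULL (clear)
  row 4: 4 empty cells -> not full
  row 5: 5 empty cells -> not full
  row 6: 5 empty cells -> not full
  row 7: 4 empty cells -> not full
  row 8: 3 empty cells -> not full
Total rows cleared: 1

Answer: 1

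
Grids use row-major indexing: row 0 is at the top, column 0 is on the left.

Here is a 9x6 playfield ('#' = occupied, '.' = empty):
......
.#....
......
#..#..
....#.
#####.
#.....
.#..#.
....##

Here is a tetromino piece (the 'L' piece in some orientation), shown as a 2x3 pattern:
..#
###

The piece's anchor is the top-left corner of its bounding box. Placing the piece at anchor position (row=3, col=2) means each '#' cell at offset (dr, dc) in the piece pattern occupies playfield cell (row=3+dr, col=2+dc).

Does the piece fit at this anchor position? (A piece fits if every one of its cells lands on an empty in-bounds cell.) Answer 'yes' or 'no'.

Check each piece cell at anchor (3, 2):
  offset (0,2) -> (3,4): empty -> OK
  offset (1,0) -> (4,2): empty -> OK
  offset (1,1) -> (4,3): empty -> OK
  offset (1,2) -> (4,4): occupied ('#') -> FAIL
All cells valid: no

Answer: no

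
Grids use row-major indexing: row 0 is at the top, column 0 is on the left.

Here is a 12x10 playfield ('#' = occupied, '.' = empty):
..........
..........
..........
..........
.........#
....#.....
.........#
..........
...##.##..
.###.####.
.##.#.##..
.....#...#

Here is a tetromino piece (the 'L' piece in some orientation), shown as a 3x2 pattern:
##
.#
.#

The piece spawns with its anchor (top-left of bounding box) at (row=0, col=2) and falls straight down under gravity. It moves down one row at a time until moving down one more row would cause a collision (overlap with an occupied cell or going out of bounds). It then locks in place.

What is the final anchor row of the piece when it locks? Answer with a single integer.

Spawn at (row=0, col=2). Try each row:
  row 0: fits
  row 1: fits
  row 2: fits
  row 3: fits
  row 4: fits
  row 5: fits
  row 6: blocked -> lock at row 5

Answer: 5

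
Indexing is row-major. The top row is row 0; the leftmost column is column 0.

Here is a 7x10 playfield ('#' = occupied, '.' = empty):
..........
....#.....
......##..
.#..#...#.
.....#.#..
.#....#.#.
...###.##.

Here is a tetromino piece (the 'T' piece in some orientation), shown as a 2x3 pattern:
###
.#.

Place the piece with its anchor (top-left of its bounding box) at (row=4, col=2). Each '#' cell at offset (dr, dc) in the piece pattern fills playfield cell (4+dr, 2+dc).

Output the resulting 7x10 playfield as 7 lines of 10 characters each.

Fill (4+0,2+0) = (4,2)
Fill (4+0,2+1) = (4,3)
Fill (4+0,2+2) = (4,4)
Fill (4+1,2+1) = (5,3)

Answer: ..........
....#.....
......##..
.#..#...#.
..####.#..
.#.#..#.#.
...###.##.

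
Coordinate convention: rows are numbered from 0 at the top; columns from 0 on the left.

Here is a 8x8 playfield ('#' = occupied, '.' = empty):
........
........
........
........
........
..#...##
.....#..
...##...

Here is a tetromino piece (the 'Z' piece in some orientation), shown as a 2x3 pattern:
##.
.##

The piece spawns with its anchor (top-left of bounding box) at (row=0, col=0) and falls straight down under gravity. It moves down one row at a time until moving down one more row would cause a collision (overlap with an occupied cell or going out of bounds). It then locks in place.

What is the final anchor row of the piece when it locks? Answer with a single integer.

Answer: 3

Derivation:
Spawn at (row=0, col=0). Try each row:
  row 0: fits
  row 1: fits
  row 2: fits
  row 3: fits
  row 4: blocked -> lock at row 3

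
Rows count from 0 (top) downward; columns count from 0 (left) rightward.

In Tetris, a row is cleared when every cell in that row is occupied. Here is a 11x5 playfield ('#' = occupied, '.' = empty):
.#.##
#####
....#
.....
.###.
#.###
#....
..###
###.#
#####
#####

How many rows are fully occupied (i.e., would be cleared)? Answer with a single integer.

Check each row:
  row 0: 2 empty cells -> not full
  row 1: 0 empty cells -> FULL (clear)
  row 2: 4 empty cells -> not full
  row 3: 5 empty cells -> not full
  row 4: 2 empty cells -> not full
  row 5: 1 empty cell -> not full
  row 6: 4 empty cells -> not full
  row 7: 2 empty cells -> not full
  row 8: 1 empty cell -> not full
  row 9: 0 empty cells -> FULL (clear)
  row 10: 0 empty cells -> FULL (clear)
Total rows cleared: 3

Answer: 3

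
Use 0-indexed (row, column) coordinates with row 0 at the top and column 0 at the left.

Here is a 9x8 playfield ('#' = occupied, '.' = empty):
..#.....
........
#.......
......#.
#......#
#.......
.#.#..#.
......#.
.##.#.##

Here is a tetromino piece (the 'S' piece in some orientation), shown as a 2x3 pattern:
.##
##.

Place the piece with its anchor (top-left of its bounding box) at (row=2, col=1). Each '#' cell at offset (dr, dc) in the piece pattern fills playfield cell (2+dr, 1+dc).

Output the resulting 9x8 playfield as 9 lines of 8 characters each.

Fill (2+0,1+1) = (2,2)
Fill (2+0,1+2) = (2,3)
Fill (2+1,1+0) = (3,1)
Fill (2+1,1+1) = (3,2)

Answer: ..#.....
........
#.##....
.##...#.
#......#
#.......
.#.#..#.
......#.
.##.#.##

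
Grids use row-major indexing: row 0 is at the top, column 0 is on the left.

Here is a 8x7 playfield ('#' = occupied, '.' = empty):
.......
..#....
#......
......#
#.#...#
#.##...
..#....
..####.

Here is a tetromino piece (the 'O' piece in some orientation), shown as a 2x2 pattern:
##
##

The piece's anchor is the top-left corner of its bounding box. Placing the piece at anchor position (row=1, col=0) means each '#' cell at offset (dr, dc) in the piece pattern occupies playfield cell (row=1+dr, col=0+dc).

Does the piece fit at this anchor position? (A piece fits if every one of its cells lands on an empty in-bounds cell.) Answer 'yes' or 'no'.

Check each piece cell at anchor (1, 0):
  offset (0,0) -> (1,0): empty -> OK
  offset (0,1) -> (1,1): empty -> OK
  offset (1,0) -> (2,0): occupied ('#') -> FAIL
  offset (1,1) -> (2,1): empty -> OK
All cells valid: no

Answer: no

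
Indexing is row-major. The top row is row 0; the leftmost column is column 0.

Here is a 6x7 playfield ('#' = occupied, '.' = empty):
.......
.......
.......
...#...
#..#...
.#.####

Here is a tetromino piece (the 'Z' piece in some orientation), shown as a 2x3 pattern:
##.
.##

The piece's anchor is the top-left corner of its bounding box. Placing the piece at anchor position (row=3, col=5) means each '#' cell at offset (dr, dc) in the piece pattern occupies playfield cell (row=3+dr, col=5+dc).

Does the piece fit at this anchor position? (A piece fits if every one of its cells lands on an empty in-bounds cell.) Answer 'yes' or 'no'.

Check each piece cell at anchor (3, 5):
  offset (0,0) -> (3,5): empty -> OK
  offset (0,1) -> (3,6): empty -> OK
  offset (1,1) -> (4,6): empty -> OK
  offset (1,2) -> (4,7): out of bounds -> FAIL
All cells valid: no

Answer: no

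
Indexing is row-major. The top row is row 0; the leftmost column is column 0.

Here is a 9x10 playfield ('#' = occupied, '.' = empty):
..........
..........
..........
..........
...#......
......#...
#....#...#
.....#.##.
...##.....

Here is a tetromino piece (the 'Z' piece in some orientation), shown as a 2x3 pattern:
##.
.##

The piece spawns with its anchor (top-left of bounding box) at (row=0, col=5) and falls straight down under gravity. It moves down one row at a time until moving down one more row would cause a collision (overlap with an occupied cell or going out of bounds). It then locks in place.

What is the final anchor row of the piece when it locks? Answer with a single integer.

Spawn at (row=0, col=5). Try each row:
  row 0: fits
  row 1: fits
  row 2: fits
  row 3: fits
  row 4: blocked -> lock at row 3

Answer: 3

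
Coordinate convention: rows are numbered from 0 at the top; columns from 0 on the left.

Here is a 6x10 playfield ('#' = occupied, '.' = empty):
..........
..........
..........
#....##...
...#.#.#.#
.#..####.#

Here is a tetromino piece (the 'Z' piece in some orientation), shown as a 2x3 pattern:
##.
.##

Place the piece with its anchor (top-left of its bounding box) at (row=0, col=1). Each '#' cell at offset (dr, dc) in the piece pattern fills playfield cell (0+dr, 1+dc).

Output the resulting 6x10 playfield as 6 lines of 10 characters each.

Answer: .##.......
..##......
..........
#....##...
...#.#.#.#
.#..####.#

Derivation:
Fill (0+0,1+0) = (0,1)
Fill (0+0,1+1) = (0,2)
Fill (0+1,1+1) = (1,2)
Fill (0+1,1+2) = (1,3)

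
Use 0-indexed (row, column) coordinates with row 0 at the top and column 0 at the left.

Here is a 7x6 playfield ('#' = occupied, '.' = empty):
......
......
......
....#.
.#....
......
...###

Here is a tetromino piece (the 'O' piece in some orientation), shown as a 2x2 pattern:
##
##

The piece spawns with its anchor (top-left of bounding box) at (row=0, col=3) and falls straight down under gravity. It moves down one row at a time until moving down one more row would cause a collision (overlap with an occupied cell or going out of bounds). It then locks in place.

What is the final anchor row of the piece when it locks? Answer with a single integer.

Spawn at (row=0, col=3). Try each row:
  row 0: fits
  row 1: fits
  row 2: blocked -> lock at row 1

Answer: 1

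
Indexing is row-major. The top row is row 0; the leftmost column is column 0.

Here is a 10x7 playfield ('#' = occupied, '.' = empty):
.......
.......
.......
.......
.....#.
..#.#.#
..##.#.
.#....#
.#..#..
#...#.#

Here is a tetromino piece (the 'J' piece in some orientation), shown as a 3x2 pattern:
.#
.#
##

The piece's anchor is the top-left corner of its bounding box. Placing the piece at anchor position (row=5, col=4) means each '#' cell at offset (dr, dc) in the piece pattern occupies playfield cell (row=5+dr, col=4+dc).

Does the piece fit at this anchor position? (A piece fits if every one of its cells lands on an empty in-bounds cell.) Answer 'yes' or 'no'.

Check each piece cell at anchor (5, 4):
  offset (0,1) -> (5,5): empty -> OK
  offset (1,1) -> (6,5): occupied ('#') -> FAIL
  offset (2,0) -> (7,4): empty -> OK
  offset (2,1) -> (7,5): empty -> OK
All cells valid: no

Answer: no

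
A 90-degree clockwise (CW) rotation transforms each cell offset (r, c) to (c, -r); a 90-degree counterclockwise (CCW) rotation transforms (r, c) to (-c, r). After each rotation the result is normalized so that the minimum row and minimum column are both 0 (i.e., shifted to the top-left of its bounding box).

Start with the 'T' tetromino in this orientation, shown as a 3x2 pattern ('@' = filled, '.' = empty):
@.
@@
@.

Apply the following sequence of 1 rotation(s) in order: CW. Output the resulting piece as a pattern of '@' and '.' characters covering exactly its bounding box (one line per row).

Answer: @@@
.@.

Derivation:
Start:
@.
@@
@.
After rotation 1 (CW):
@@@
.@.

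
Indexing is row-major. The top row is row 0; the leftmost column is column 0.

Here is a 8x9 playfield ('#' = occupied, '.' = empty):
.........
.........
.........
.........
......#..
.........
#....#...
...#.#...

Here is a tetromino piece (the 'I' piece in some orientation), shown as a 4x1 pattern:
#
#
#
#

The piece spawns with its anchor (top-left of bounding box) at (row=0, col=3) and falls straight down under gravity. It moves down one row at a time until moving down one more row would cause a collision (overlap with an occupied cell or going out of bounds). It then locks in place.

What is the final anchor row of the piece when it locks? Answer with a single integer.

Answer: 3

Derivation:
Spawn at (row=0, col=3). Try each row:
  row 0: fits
  row 1: fits
  row 2: fits
  row 3: fits
  row 4: blocked -> lock at row 3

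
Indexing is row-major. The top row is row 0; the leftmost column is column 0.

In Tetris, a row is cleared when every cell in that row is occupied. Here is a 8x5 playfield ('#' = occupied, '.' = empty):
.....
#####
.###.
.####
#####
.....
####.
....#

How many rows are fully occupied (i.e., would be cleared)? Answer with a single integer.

Answer: 2

Derivation:
Check each row:
  row 0: 5 empty cells -> not full
  row 1: 0 empty cells -> FULL (clear)
  row 2: 2 empty cells -> not full
  row 3: 1 empty cell -> not full
  row 4: 0 empty cells -> FULL (clear)
  row 5: 5 empty cells -> not full
  row 6: 1 empty cell -> not full
  row 7: 4 empty cells -> not full
Total rows cleared: 2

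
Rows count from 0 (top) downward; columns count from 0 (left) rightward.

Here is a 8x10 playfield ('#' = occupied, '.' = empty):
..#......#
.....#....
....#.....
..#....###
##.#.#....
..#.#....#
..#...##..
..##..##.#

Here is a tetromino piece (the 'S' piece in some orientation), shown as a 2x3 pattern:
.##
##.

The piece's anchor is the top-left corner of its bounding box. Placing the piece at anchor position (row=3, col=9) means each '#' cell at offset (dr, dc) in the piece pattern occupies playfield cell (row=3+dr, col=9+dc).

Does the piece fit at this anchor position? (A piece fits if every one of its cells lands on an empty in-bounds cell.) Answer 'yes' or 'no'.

Answer: no

Derivation:
Check each piece cell at anchor (3, 9):
  offset (0,1) -> (3,10): out of bounds -> FAIL
  offset (0,2) -> (3,11): out of bounds -> FAIL
  offset (1,0) -> (4,9): empty -> OK
  offset (1,1) -> (4,10): out of bounds -> FAIL
All cells valid: no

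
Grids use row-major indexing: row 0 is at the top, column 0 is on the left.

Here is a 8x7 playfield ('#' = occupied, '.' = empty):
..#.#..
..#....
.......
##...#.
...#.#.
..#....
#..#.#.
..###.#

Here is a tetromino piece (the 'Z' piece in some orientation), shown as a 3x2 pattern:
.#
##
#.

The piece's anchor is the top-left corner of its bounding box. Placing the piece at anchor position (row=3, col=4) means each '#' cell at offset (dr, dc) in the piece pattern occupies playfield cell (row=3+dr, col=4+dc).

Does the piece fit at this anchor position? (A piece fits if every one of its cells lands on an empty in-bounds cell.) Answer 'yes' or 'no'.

Answer: no

Derivation:
Check each piece cell at anchor (3, 4):
  offset (0,1) -> (3,5): occupied ('#') -> FAIL
  offset (1,0) -> (4,4): empty -> OK
  offset (1,1) -> (4,5): occupied ('#') -> FAIL
  offset (2,0) -> (5,4): empty -> OK
All cells valid: no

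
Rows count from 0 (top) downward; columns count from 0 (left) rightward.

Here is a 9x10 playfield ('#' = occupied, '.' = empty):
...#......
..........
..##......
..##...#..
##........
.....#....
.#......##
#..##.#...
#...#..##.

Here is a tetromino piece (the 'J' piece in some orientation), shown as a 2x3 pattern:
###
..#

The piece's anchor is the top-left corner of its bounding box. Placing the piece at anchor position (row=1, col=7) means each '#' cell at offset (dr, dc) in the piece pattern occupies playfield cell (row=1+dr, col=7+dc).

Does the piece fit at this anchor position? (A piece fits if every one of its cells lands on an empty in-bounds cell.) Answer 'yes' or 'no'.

Answer: yes

Derivation:
Check each piece cell at anchor (1, 7):
  offset (0,0) -> (1,7): empty -> OK
  offset (0,1) -> (1,8): empty -> OK
  offset (0,2) -> (1,9): empty -> OK
  offset (1,2) -> (2,9): empty -> OK
All cells valid: yes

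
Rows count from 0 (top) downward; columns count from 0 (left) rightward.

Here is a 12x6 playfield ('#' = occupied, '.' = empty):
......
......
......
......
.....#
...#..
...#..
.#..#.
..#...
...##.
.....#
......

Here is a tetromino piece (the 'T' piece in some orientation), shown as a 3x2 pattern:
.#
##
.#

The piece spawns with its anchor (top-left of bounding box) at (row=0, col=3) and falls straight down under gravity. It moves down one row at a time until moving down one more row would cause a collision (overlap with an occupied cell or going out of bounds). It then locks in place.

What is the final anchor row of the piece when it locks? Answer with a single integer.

Spawn at (row=0, col=3). Try each row:
  row 0: fits
  row 1: fits
  row 2: fits
  row 3: fits
  row 4: blocked -> lock at row 3

Answer: 3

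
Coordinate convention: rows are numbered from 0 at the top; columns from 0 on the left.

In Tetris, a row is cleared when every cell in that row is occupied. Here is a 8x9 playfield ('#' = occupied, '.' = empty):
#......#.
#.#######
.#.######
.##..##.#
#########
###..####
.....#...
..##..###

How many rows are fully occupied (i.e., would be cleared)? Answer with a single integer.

Check each row:
  row 0: 7 empty cells -> not full
  row 1: 1 empty cell -> not full
  row 2: 2 empty cells -> not full
  row 3: 4 empty cells -> not full
  row 4: 0 empty cells -> FULL (clear)
  row 5: 2 empty cells -> not full
  row 6: 8 empty cells -> not full
  row 7: 4 empty cells -> not full
Total rows cleared: 1

Answer: 1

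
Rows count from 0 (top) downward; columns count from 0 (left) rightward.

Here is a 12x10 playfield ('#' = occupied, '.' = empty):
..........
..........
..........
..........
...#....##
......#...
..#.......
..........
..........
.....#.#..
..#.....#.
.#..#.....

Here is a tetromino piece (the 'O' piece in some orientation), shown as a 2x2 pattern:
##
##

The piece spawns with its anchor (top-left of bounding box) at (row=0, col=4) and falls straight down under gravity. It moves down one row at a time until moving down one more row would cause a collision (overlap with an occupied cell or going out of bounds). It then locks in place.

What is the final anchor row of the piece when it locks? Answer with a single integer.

Spawn at (row=0, col=4). Try each row:
  row 0: fits
  row 1: fits
  row 2: fits
  row 3: fits
  row 4: fits
  row 5: fits
  row 6: fits
  row 7: fits
  row 8: blocked -> lock at row 7

Answer: 7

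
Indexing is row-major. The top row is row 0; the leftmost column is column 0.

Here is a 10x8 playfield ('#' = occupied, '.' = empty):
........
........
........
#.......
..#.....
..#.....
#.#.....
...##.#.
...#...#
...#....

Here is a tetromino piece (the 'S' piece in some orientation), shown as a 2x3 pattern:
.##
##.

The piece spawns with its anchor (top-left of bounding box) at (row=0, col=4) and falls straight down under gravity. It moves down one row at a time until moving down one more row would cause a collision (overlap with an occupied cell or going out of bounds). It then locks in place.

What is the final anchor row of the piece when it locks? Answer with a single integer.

Answer: 5

Derivation:
Spawn at (row=0, col=4). Try each row:
  row 0: fits
  row 1: fits
  row 2: fits
  row 3: fits
  row 4: fits
  row 5: fits
  row 6: blocked -> lock at row 5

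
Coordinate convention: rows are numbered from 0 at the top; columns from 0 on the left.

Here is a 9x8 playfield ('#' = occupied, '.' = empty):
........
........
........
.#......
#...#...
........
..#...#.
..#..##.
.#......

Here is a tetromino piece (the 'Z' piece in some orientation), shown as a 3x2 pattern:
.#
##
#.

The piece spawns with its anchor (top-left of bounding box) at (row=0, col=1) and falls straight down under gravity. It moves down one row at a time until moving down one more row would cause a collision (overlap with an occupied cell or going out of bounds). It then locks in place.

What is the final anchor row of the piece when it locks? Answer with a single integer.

Spawn at (row=0, col=1). Try each row:
  row 0: fits
  row 1: blocked -> lock at row 0

Answer: 0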